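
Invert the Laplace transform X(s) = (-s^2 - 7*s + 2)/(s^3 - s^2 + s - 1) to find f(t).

Factor the denominator: s^3 - s^2 + s - 1 = (s - 1)*(s^2 + 1).
Partial fraction decomposition gives [-3/(s - 1)] + [2*s/(s^2 + 1)] + [-5/(s^2 + 1)].
Invert each term: -3/(s - 1) ↔ -3e^(t); 2·s/(s^2 + 1) ↔ 2cos(t); -5·1/(s^2 + 1) ↔ -5sin(t).

f(t) = -3*exp(t) - 5*sin(t) + 2*cos(t)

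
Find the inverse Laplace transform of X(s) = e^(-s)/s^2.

Heaviside(t - 1)*(t - 1)

The factor e^(-s) signals a time shift by c = 1 (second shifting theorem).
L{t} = 1!/s^2 = 1/s^2, so L^-1{s^(-2)} = t.
Hence the inverse is u(t - 1) times that function evaluated at t - 1.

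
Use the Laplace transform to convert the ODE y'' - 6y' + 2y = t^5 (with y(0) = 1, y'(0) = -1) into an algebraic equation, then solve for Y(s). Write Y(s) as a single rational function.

Take the Laplace transform of both sides.
The derivative rules (L{y''} = s^2 Y - s·y(0) - y'(0) and L{y'} = sY - y(0), with y(0) = 1, y'(0) = -1) turn the left side into (s^2 - 6*s + 2)Y - (s - 7).
The right side is L{t^5} = 120/s^6.
So (s^2 - 6*s + 2)Y = 120/s^6 + (s - 7).
Divide through and combine into a single rational function.

Y(s) = (s^7 - 7*s^6 + 120)/(s^8 - 6*s^7 + 2*s^6)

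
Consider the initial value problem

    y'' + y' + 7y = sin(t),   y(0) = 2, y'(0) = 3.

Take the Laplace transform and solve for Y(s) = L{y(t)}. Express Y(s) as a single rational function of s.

Take the Laplace transform of both sides.
Using L{y''} = s^2 Y - s·y(0) - y'(0) and L{y'} = sY - y(0), with y(0) = 2, y'(0) = 3, the left side becomes (s^2 + s + 7)Y - (2*s + 5).
The right side is L{sin(t)} = 1/(s^2 + 1).
So (s^2 + s + 7)Y = 1/(s^2 + 1) + (2*s + 5).
Isolate Y and clear denominators.

Y(s) = (2*s^3 + 5*s^2 + 2*s + 6)/(s^4 + s^3 + 8*s^2 + s + 7)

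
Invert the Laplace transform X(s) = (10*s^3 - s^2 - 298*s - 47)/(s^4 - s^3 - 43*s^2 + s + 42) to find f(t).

f(t) = 2*exp(7*t) + 4*exp(t) + 3*exp(-t) + exp(-6*t)

Factor the denominator: s^4 - s^3 - 43*s^2 + s + 42 = (s - 7)*(s - 1)*(s + 1)*(s + 6).
Partial fraction decomposition gives [1/(s + 6)] + [3/(s + 1)] + [4/(s - 1)] + [2/(s - 7)].
Invert each term: 1/(s + 6) ↔ e^(-6t); 3/(s + 1) ↔ 3e^(-t); 4/(s - 1) ↔ 4e^(t); 2/(s - 7) ↔ 2e^(7t).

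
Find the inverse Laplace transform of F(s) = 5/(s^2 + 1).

Since L{sin(t)} = 1/(s^2 + 1), the inverse is sin(t), scaled by 5.

5*sin(t)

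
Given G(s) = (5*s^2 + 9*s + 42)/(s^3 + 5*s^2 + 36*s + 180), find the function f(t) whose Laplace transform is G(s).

f(t) = -sin(6*t) + 3*cos(6*t) + 2*exp(-5*t)

Factor the denominator: s^3 + 5*s^2 + 36*s + 180 = (s + 5)*(s^2 + 36).
Partial fraction decomposition gives [2/(s + 5)] + [3*s/(s^2 + 36)] + [-6/(s^2 + 36)].
Invert each term: 2/(s + 5) ↔ 2e^(-5t); 3·s/(s^2 + 36) ↔ 3cos(6t); -1·6/(s^2 + 36) ↔ -sin(6t).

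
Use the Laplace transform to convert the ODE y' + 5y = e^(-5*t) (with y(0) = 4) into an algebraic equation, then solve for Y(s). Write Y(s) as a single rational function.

Y(s) = (4*s + 21)/(s^2 + 10*s + 25)

Take the Laplace transform of both sides.
The derivative rules (L{y'} = sY - y(0) = sY - 4) turn the left side into (s + 5)Y - (4).
The right side is L{e^(-5*t)} = 1/(s + 5).
So (s + 5)Y = 1/(s + 5) + (4).
Isolate Y and clear denominators.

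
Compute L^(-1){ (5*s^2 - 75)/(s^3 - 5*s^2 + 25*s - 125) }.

Factor the denominator: s^3 - 5*s^2 + 25*s - 125 = (s - 5)*(s^2 + 25).
Partial fraction decomposition gives [1/(s - 5)] + [4*s/(s^2 + 25)] + [20/(s^2 + 25)].
Invert each term: 1/(s - 5) ↔ e^(5t); 4·s/(s^2 + 25) ↔ 4cos(5t); 4·5/(s^2 + 25) ↔ 4sin(5t).

exp(5*t) + 4*sin(5*t) + 4*cos(5*t)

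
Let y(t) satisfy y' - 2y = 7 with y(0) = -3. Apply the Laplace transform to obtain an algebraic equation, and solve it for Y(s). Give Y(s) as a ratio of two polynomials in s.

Y(s) = (-3*s + 7)/(s^2 - 2*s)

Apply the Laplace transform to the equation.
Using L{y'} = sY - y(0) = sY - (-3), the left side becomes (s - 2)Y - (-3).
The right side is L{7} = 7/s.
So (s - 2)Y = 7/s + (-3).
Isolate Y and clear denominators.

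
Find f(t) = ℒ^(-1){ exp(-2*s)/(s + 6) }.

The factor e^(-2s) signals a time shift by c = 2 (second shifting theorem).
L{e^(-6t)} = 1/(s + 6), so L^-1{1/(s + 6)} = exp(-6*t).
Hence the inverse is u(t - 2) times that function evaluated at t - 2.

f(t) = Heaviside(t - 2)*(exp(-6*t + 12))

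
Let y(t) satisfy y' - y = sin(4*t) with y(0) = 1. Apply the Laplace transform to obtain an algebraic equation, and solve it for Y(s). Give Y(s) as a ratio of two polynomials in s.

Laplace-transform each side.
The derivative rules (L{y'} = sY - y(0) = sY - 1) turn the left side into (s - 1)Y - (1).
The right side is L{sin(4*t)} = 4/(s^2 + 16).
So (s - 1)Y = 4/(s^2 + 16) + (1).
Isolate Y and clear denominators.

Y(s) = (s^2 + 20)/(s^3 - s^2 + 16*s - 16)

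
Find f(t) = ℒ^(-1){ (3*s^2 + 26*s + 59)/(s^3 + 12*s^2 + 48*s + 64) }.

f(t) = 3*t^2*exp(-4*t)/2 + 2*t*exp(-4*t) + 3*exp(-4*t)

Factor the denominator: s^3 + 12*s^2 + 48*s + 64 = (s + 4)^3.
Partial fraction decomposition gives [3/(s + 4)] + [2/(s + 4)^2] + [3/(s + 4)^3].
Invert each term: 3/(s + 4) ↔ 3e^(-4t); 2/(s + 4)^2 ↔ 2t·e^(-4t); 3/(s + 4)^3 ↔ (3/2)t^2·e^(-4t).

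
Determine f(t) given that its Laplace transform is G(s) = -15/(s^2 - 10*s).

f(t) = -3*exp(5*t)*sinh(5*t)

Rewrite the denominator: s^2 - 10*s = (s - 5)^2 - 25.
The form in (s - 5) signals a first-shifting-theorem factor e^(5t).
Since L{sinh(5t)} = 5/(s^2 - 25), the inverse is e^(5*t)*sinh(5*t), scaled by -3.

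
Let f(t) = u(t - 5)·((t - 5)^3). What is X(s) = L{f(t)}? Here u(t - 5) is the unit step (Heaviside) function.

X(s) = 6*exp(-5*s)/s^4

By the second shifting theorem, L{u(t - c)·g(t - c)} = e^(-cs)·G(s) with c = 5 and G(s) = L{g(t)}.
L{t^3} = 3!/s^4 = 6/s^4.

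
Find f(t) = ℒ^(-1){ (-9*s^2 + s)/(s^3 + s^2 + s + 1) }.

f(t) = 5*sin(t) - 4*cos(t) - 5*exp(-t)

Factor the denominator: s^3 + s^2 + s + 1 = (s + 1)*(s^2 + 1).
Partial fraction decomposition gives [-5/(s + 1)] + [-4*s/(s^2 + 1)] + [5/(s^2 + 1)].
Invert each term: -5/(s + 1) ↔ -5e^(-t); -4·s/(s^2 + 1) ↔ -4cos(t); 5·1/(s^2 + 1) ↔ 5sin(t).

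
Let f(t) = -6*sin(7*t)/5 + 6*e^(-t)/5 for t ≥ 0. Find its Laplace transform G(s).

G(s) = -42/(5*(s^2 + 49)) + 6/(5*(s + 1))

By linearity of the Laplace transform, transform each term separately.
(-6/5)·[L{sin(7t)} = 7/(s^2 + 49)]; (6/5)·[L{e^(-t)} = 1/(s + 1)].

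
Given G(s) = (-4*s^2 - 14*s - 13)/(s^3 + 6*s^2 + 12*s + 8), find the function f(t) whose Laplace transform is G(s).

f(t) = -t^2*exp(-2*t)/2 + 2*t*exp(-2*t) - 4*exp(-2*t)

Factor the denominator: s^3 + 6*s^2 + 12*s + 8 = (s + 2)^3.
Partial fraction decomposition gives [-4/(s + 2)] + [2/(s + 2)^2] + [-1/(s + 2)^3].
Invert each term: -4/(s + 2) ↔ -4e^(-2t); 2/(s + 2)^2 ↔ 2t·e^(-2t); -1/(s + 2)^3 ↔ (-1/2)t^2·e^(-2t).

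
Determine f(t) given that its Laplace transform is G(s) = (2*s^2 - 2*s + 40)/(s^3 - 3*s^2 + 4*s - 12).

f(t) = 4*exp(3*t) - 4*sin(2*t) - 2*cos(2*t)

Factor the denominator: s^3 - 3*s^2 + 4*s - 12 = (s - 3)*(s^2 + 4).
Partial fraction decomposition gives [4/(s - 3)] + [-2*s/(s^2 + 4)] + [-8/(s^2 + 4)].
Invert each term: 4/(s - 3) ↔ 4e^(3t); -2·s/(s^2 + 4) ↔ -2cos(2t); -4·2/(s^2 + 4) ↔ -4sin(2t).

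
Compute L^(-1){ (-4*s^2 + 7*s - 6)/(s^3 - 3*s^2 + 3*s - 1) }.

Factor the denominator: s^3 - 3*s^2 + 3*s - 1 = (s - 1)^3.
Partial fraction decomposition gives [-4/(s - 1)] + [-1/(s - 1)^2] + [-3/(s - 1)^3].
Invert each term: -4/(s - 1) ↔ -4e^(t); -1/(s - 1)^2 ↔ -t·e^(t); -3/(s - 1)^3 ↔ (-3/2)t^2·e^(t).

-3*t^2*exp(t)/2 - t*exp(t) - 4*exp(t)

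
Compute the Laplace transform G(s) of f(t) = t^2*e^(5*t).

L{e^(5t)} = 1/(s - 5).
Then apply L{t^2·g(t)} = (-1)^2 d^2/ds^2[H(s)] with H(s) = 1/(s - 5):
differentiating 2 times and applying the sign gives 2/(s - 5)^3.

G(s) = 2/(s - 5)^3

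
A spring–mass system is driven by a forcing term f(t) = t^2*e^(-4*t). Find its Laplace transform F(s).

F(s) = 2/(s + 4)^3

L{e^(-4t)} = 1/(s + 4).
Then apply L{t^2·g(t)} = (-1)^2 d^2/ds^2[G(s)] with G(s) = 1/(s + 4):
differentiating 2 times and applying the sign gives 2/(s + 4)^3.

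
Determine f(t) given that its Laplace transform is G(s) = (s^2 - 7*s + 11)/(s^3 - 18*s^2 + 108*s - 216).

Factor the denominator: s^3 - 18*s^2 + 108*s - 216 = (s - 6)^3.
Partial fraction decomposition gives [1/(s - 6)] + [5/(s - 6)^2] + [5/(s - 6)^3].
Invert each term: 1/(s - 6) ↔ e^(6t); 5/(s - 6)^2 ↔ 5t·e^(6t); 5/(s - 6)^3 ↔ (5/2)t^2·e^(6t).

f(t) = 5*t^2*exp(6*t)/2 + 5*t*exp(6*t) + exp(6*t)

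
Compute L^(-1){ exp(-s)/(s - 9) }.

Heaviside(t - 1)*(exp(9*t - 9))

The factor e^(-s) signals a time shift by c = 1 (second shifting theorem).
L{e^(9t)} = 1/(s - 9), so L^-1{1/(s - 9)} = exp(9*t).
Hence the inverse is u(t - 1) times that function evaluated at t - 1.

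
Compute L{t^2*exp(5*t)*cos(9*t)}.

L{cos(9t)} = s/(s^2 + 81).
Multiplying by e^(5t) shifts s → s - 5, so L{exp(5*t)*cos(9*t)} = (s - 5)/((s - 5)^2 + 81).
Then apply L{t^2·g(t)} = (-1)^2 d^2/ds^2[G(s)] with G(s) = (s - 5)/((s - 5)^2 + 81):
differentiating 2 times and applying the sign gives 2*(s - 5)*(s^2 - 10*s - 218)/(s^2 - 10*s + 106)^3.

2*(s - 5)*(s^2 - 10*s - 218)/(s^2 - 10*s + 106)^3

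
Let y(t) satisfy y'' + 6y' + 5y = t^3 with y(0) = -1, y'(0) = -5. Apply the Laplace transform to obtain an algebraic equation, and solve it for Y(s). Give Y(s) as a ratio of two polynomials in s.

Transform both sides with L{·}.
Using L{y''} = s^2 Y - s·y(0) - y'(0) and L{y'} = sY - y(0), with y(0) = -1, y'(0) = -5, the left side becomes (s^2 + 6*s + 5)Y - (-s - 11).
The right side is L{t^3} = 6/s^4.
So (s^2 + 6*s + 5)Y = 6/s^4 + (-s - 11).
Solve for Y(s) and write it as one ratio of polynomials.

Y(s) = (-s^5 - 11*s^4 + 6)/(s^6 + 6*s^5 + 5*s^4)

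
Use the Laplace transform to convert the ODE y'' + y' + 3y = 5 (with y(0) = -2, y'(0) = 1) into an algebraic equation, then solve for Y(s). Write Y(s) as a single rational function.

Transform both sides with L{·}.
The derivative rules (L{y''} = s^2 Y - s·y(0) - y'(0) and L{y'} = sY - y(0), with y(0) = -2, y'(0) = 1) turn the left side into (s^2 + s + 3)Y - (-2*s - 1).
The right side is L{5} = 5/s.
So (s^2 + s + 3)Y = 5/s + (-2*s - 1).
Divide through and combine into a single rational function.

Y(s) = (-2*s^2 - s + 5)/(s^3 + s^2 + 3*s)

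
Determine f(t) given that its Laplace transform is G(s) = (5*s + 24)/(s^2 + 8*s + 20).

f(t) = 2*exp(-4*t)*sin(2*t) + 5*exp(-4*t)*cos(2*t)

Complete the square in the denominator: s^2 + 8*s + 20 = (s + 4)^2 + 2^2.
Split the numerator to match: 5*s + 24 = 5·(s + 4) + 2·2.
Invert each term: 5·(s + 4)/((s + 4)^2 + 4) ↔ 5e^(-4t)cos(2t); 2·2/((s + 4)^2 + 4) ↔ 2e^(-4t)sin(2t).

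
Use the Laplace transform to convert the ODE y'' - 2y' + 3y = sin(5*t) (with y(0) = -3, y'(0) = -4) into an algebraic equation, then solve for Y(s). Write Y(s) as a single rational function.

Transform both sides with L{·}.
The derivative rules (L{y''} = s^2 Y - s·y(0) - y'(0) and L{y'} = sY - y(0), with y(0) = -3, y'(0) = -4) turn the left side into (s^2 - 2*s + 3)Y - (-3*s + 2).
The right side is L{sin(5*t)} = 5/(s^2 + 25).
So (s^2 - 2*s + 3)Y = 5/(s^2 + 25) + (-3*s + 2).
Divide through and combine into a single rational function.

Y(s) = (-3*s^3 + 2*s^2 - 75*s + 55)/(s^4 - 2*s^3 + 28*s^2 - 50*s + 75)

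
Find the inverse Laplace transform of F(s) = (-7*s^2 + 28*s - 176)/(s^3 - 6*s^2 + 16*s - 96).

-5*exp(6*t) + 4*sin(4*t) - 2*cos(4*t)

Factor the denominator: s^3 - 6*s^2 + 16*s - 96 = (s - 6)*(s^2 + 16).
Partial fraction decomposition gives [-5/(s - 6)] + [-2*s/(s^2 + 16)] + [16/(s^2 + 16)].
Invert each term: -5/(s - 6) ↔ -5e^(6t); -2·s/(s^2 + 16) ↔ -2cos(4t); 4·4/(s^2 + 16) ↔ 4sin(4t).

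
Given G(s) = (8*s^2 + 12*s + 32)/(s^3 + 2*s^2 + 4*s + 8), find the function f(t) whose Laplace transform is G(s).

Factor the denominator: s^3 + 2*s^2 + 4*s + 8 = (s + 2)*(s^2 + 4).
Partial fraction decomposition gives [5/(s + 2)] + [3*s/(s^2 + 4)] + [6/(s^2 + 4)].
Invert each term: 5/(s + 2) ↔ 5e^(-2t); 3·s/(s^2 + 4) ↔ 3cos(2t); 3·2/(s^2 + 4) ↔ 3sin(2t).

f(t) = 3*sin(2*t) + 3*cos(2*t) + 5*exp(-2*t)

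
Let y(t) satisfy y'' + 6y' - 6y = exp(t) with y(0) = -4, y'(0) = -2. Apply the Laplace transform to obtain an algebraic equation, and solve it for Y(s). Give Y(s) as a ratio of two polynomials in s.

Y(s) = (-4*s^2 - 22*s + 27)/(s^3 + 5*s^2 - 12*s + 6)

Transform both sides with L{·}.
With L{y''} = s^2 Y - s·y(0) - y'(0) and L{y'} = sY - y(0), with y(0) = -4, y'(0) = -2: the LHS transforms to (s^2 + 6*s - 6)Y - (-4*s - 26).
The right side is L{exp(t)} = 1/(s - 1).
So (s^2 + 6*s - 6)Y = 1/(s - 1) + (-4*s - 26).
Isolate Y and clear denominators.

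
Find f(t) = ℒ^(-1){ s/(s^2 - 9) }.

f(t) = cosh(3*t)

Since L{cosh(3t)} = s/(s^2 - 9), the inverse is cosh(3*t).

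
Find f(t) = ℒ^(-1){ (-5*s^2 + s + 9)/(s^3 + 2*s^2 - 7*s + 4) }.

f(t) = t*exp(t) - 2*exp(t) - 3*exp(-4*t)

Factor the denominator: s^3 + 2*s^2 - 7*s + 4 = (s - 1)^2*(s + 4).
Partial fraction decomposition gives [-2/(s - 1)] + [(s - 1)^(-2)] + [-3/(s + 4)].
Invert each term: -2/(s - 1) ↔ -2e^(t); 1/(s - 1)^2 ↔ t·e^(t); -3/(s + 4) ↔ -3e^(-4t).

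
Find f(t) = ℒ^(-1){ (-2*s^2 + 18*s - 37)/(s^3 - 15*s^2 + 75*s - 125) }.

Factor the denominator: s^3 - 15*s^2 + 75*s - 125 = (s - 5)^3.
Partial fraction decomposition gives [-2/(s - 5)] + [-2/(s - 5)^2] + [3/(s - 5)^3].
Invert each term: -2/(s - 5) ↔ -2e^(5t); -2/(s - 5)^2 ↔ -2t·e^(5t); 3/(s - 5)^3 ↔ (3/2)t^2·e^(5t).

f(t) = 3*t^2*exp(5*t)/2 - 2*t*exp(5*t) - 2*exp(5*t)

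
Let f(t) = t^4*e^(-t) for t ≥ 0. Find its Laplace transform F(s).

L{t^4} = 4!/s^5 = 24/s^5.
By the first shifting theorem, multiplying by e^(-t) replaces s with s + 1.

F(s) = 24/(s + 1)^5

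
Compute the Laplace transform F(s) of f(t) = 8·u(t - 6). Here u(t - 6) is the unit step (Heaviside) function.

F(s) = 8*exp(-6*s)/s

By the second shifting theorem, L{u(t - c)·g(t - c)} = e^(-cs)·G(s) with c = 6 and G(s) = L{g(t)}.
L{8} = 8/s.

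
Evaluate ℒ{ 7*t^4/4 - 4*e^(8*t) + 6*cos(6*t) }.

Apply the Laplace transform termwise.
(6)·[L{cos(6t)} = s/(s^2 + 36)]; (-4)·[L{e^(8t)} = 1/(s - 8)]; (7/4)·[L{t^4} = 4!/s^5 = 24/s^5].

6*s/(s^2 + 36) - 4/(s - 8) + 42/s^5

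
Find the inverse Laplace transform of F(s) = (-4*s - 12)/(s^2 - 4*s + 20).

Complete the square in the denominator: s^2 - 4*s + 20 = (s - 2)^2 + 4^2.
Split the numerator to match: -4*s - 12 = -4·(s - 2) - 5·4.
Invert each term: -4·(s - 2)/((s - 2)^2 + 16) ↔ -4e^(2t)cos(4t); -5·4/((s - 2)^2 + 16) ↔ -5e^(2t)sin(4t).

-5*exp(2*t)*sin(4*t) - 4*exp(2*t)*cos(4*t)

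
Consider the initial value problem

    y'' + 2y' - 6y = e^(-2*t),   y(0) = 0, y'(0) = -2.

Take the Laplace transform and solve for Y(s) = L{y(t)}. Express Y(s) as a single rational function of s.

Take the Laplace transform of both sides.
With L{y''} = s^2 Y - s·y(0) - y'(0) and L{y'} = sY - y(0), with y(0) = 0, y'(0) = -2: the LHS transforms to (s^2 + 2*s - 6)Y - (-2).
The right side is L{e^(-2*t)} = 1/(s + 2).
So (s^2 + 2*s - 6)Y = 1/(s + 2) + (-2).
Solve for Y(s) and write it as one ratio of polynomials.

Y(s) = (-2*s - 3)/(s^3 + 4*s^2 - 2*s - 12)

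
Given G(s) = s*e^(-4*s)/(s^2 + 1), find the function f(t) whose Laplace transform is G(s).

f(t) = Heaviside(t - 4)*(cos(t - 4))

The factor e^(-4s) signals a time shift by c = 4 (second shifting theorem).
L{cos(t)} = s/(s^2 + 1), so L^-1{s/(s^2 + 1)} = cos(t).
Hence the inverse is u(t - 4) times that function evaluated at t - 4.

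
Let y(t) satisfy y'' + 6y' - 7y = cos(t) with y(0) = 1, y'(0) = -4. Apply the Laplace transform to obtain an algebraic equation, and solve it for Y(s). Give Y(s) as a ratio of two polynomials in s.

Apply the Laplace transform to the equation.
With L{y''} = s^2 Y - s·y(0) - y'(0) and L{y'} = sY - y(0), with y(0) = 1, y'(0) = -4: the LHS transforms to (s^2 + 6*s - 7)Y - (s + 2).
The right side is L{cos(t)} = s/(s^2 + 1).
So (s^2 + 6*s - 7)Y = s/(s^2 + 1) + (s + 2).
Isolate Y and clear denominators.

Y(s) = (s^3 + 2*s^2 + 2*s + 2)/(s^4 + 6*s^3 - 6*s^2 + 6*s - 7)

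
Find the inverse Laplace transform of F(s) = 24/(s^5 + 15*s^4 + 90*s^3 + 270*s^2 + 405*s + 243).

Rewrite the denominator: s^5 + 15*s^4 + 90*s^3 + 270*s^2 + 405*s + 243 = (s + 3)^5.
The form in (s + 3) signals a first-shifting-theorem factor e^(-3t).
Since L{t^4} = 4!/s^5 = 24/s^5, the inverse is t^4*e^(-3*t).

t^4*exp(-3*t)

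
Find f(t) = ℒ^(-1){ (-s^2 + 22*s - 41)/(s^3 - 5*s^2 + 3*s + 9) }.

Factor the denominator: s^3 - 5*s^2 + 3*s + 9 = (s - 3)^2*(s + 1).
Partial fraction decomposition gives [3/(s - 3)] + [4/(s - 3)^2] + [-4/(s + 1)].
Invert each term: 3/(s - 3) ↔ 3e^(3t); 4/(s - 3)^2 ↔ 4t·e^(3t); -4/(s + 1) ↔ -4e^(-t).

f(t) = 4*t*exp(3*t) + 3*exp(3*t) - 4*exp(-t)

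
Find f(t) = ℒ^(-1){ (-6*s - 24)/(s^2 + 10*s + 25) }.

f(t) = 6*t*exp(-5*t) - 6*exp(-5*t)

Factor the denominator: s^2 + 10*s + 25 = (s + 5)^2.
Partial fraction decomposition gives [-6/(s + 5)] + [6/(s + 5)^2].
Invert each term: -6/(s + 5) ↔ -6e^(-5t); 6/(s + 5)^2 ↔ 6t·e^(-5t).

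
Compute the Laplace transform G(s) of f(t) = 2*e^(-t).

G(s) = 2/(s + 1)

L{2} = 2/s.
By the first shifting theorem, multiplying by e^(-t) replaces s with s + 1.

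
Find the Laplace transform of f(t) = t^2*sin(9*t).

54*(s^2 - 27)/(s^2 + 81)^3

L{sin(9t)} = 9/(s^2 + 81).
Then apply L{t^2·g(t)} = (-1)^2 d^2/ds^2[G(s)] with G(s) = 9/(s^2 + 81):
differentiating 2 times and applying the sign gives 54*(s^2 - 27)/(s^2 + 81)^3.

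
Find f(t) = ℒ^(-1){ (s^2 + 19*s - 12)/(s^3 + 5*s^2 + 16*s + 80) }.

f(t) = sin(4*t) + 3*cos(4*t) - 2*exp(-5*t)

Factor the denominator: s^3 + 5*s^2 + 16*s + 80 = (s + 5)*(s^2 + 16).
Partial fraction decomposition gives [-2/(s + 5)] + [3*s/(s^2 + 16)] + [4/(s^2 + 16)].
Invert each term: -2/(s + 5) ↔ -2e^(-5t); 3·s/(s^2 + 16) ↔ 3cos(4t); 1·4/(s^2 + 16) ↔ sin(4t).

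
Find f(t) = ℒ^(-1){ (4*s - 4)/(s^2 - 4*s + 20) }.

f(t) = exp(2*t)*sin(4*t) + 4*exp(2*t)*cos(4*t)

Complete the square in the denominator: s^2 - 4*s + 20 = (s - 2)^2 + 4^2.
Split the numerator to match: 4*s - 4 = 4·(s - 2) + 1·4.
Invert each term: 4·(s - 2)/((s - 2)^2 + 16) ↔ 4e^(2t)cos(4t); 1·4/((s - 2)^2 + 16) ↔ e^(2t)sin(4t).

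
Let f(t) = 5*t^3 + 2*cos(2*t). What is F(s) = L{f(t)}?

F(s) = 2*s/(s^2 + 4) + 30/s^4

Apply the Laplace transform termwise.
(5)·[L{t^3} = 3!/s^4 = 6/s^4]; (2)·[L{cos(2t)} = s/(s^2 + 4)].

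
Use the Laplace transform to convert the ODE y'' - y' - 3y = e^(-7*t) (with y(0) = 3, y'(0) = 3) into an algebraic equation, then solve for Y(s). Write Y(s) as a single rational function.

Transform both sides with L{·}.
With L{y''} = s^2 Y - s·y(0) - y'(0) and L{y'} = sY - y(0), with y(0) = 3, y'(0) = 3: the LHS transforms to (s^2 - s - 3)Y - (3*s).
The right side is L{e^(-7*t)} = 1/(s + 7).
So (s^2 - s - 3)Y = 1/(s + 7) + (3*s).
Solve for Y(s) and write it as one ratio of polynomials.

Y(s) = (3*s^2 + 21*s + 1)/(s^3 + 6*s^2 - 10*s - 21)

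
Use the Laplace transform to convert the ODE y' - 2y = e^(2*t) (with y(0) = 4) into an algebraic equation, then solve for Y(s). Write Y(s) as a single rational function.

Y(s) = (4*s - 7)/(s^2 - 4*s + 4)

Apply the Laplace transform to the equation.
With L{y'} = sY - y(0) = sY - 4: the LHS transforms to (s - 2)Y - (4).
The right side is L{e^(2*t)} = 1/(s - 2).
So (s - 2)Y = 1/(s - 2) + (4).
Divide through and combine into a single rational function.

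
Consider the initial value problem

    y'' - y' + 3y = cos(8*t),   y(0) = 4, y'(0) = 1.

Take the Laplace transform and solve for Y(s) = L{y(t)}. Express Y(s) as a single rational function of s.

Y(s) = (4*s^3 - 3*s^2 + 257*s - 192)/(s^4 - s^3 + 67*s^2 - 64*s + 192)

Take the Laplace transform of both sides.
With L{y''} = s^2 Y - s·y(0) - y'(0) and L{y'} = sY - y(0), with y(0) = 4, y'(0) = 1: the LHS transforms to (s^2 - s + 3)Y - (4*s - 3).
The right side is L{cos(8*t)} = s/(s^2 + 64).
So (s^2 - s + 3)Y = s/(s^2 + 64) + (4*s - 3).
Isolate Y and clear denominators.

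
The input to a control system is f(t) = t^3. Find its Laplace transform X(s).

X(s) = 6/s^4

L{t^3} = 3!/s^4 = 6/s^4.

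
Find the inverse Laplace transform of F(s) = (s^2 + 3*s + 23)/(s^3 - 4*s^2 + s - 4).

Factor the denominator: s^3 - 4*s^2 + s - 4 = (s - 4)*(s^2 + 1).
Partial fraction decomposition gives [3/(s - 4)] + [-2*s/(s^2 + 1)] + [-5/(s^2 + 1)].
Invert each term: 3/(s - 4) ↔ 3e^(4t); -2·s/(s^2 + 1) ↔ -2cos(t); -5·1/(s^2 + 1) ↔ -5sin(t).

3*exp(4*t) - 5*sin(t) - 2*cos(t)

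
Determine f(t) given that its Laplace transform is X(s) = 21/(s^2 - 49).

Since L{sinh(7t)} = 7/(s^2 - 49), the inverse is sinh(7*t), scaled by 3.

f(t) = 3*sinh(7*t)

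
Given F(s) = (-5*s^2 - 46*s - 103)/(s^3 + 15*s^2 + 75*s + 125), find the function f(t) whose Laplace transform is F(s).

Factor the denominator: s^3 + 15*s^2 + 75*s + 125 = (s + 5)^3.
Partial fraction decomposition gives [-5/(s + 5)] + [4/(s + 5)^2] + [2/(s + 5)^3].
Invert each term: -5/(s + 5) ↔ -5e^(-5t); 4/(s + 5)^2 ↔ 4t·e^(-5t); 2/(s + 5)^3 ↔ (1)t^2·e^(-5t).

f(t) = t^2*exp(-5*t) + 4*t*exp(-5*t) - 5*exp(-5*t)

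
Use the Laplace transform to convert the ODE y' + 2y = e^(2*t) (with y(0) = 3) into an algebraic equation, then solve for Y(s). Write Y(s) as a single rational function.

Y(s) = (3*s - 5)/(s^2 - 4)

Apply the Laplace transform to the equation.
With L{y'} = sY - y(0) = sY - 3: the LHS transforms to (s + 2)Y - (3).
The right side is L{e^(2*t)} = 1/(s - 2).
So (s + 2)Y = 1/(s - 2) + (3).
Divide through and combine into a single rational function.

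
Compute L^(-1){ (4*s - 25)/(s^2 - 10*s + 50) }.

Complete the square in the denominator: s^2 - 10*s + 50 = (s - 5)^2 + 5^2.
Split the numerator to match: 4*s - 25 = 4·(s - 5) - 1·5.
Invert each term: 4·(s - 5)/((s - 5)^2 + 25) ↔ 4e^(5t)cos(5t); -1·5/((s - 5)^2 + 25) ↔ -e^(5t)sin(5t).

-exp(5*t)*sin(5*t) + 4*exp(5*t)*cos(5*t)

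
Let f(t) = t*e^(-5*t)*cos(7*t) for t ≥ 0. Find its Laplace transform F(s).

L{cos(7t)} = s/(s^2 + 49).
Multiplying by e^(-5t) shifts s → s + 5, so L{e^(-5*t)*cos(7*t)} = (s + 5)/((s + 5)^2 + 49).
Then apply L{t·g(t)} = -d/ds[G(s)] with G(s) = (s + 5)/((s + 5)^2 + 49):
differentiating 1 time and applying the sign gives (s - 2)*(s + 12)/(s^2 + 10*s + 74)^2.

F(s) = (s - 2)*(s + 12)/(s^2 + 10*s + 74)^2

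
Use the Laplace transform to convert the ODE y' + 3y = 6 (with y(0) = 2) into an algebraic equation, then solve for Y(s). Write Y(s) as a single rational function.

Apply the Laplace transform to the equation.
The derivative rules (L{y'} = sY - y(0) = sY - 2) turn the left side into (s + 3)Y - (2).
The right side is L{6} = 6/s.
So (s + 3)Y = 6/s + (2).
Divide through and combine into a single rational function.

Y(s) = 2/s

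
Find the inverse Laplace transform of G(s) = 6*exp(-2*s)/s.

Heaviside(t - 2)*(6)

The factor e^(-2s) signals a time shift by c = 2 (second shifting theorem).
L{6} = 6/s, so L^-1{6/s} = 6.
Hence the inverse is u(t - 2) times that function evaluated at t - 2.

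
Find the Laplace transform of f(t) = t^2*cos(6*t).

2*s*(s^2 - 108)/(s^2 + 36)^3

L{cos(6t)} = s/(s^2 + 36).
Then apply L{t^2·g(t)} = (-1)^2 d^2/ds^2[G(s)] with G(s) = s/(s^2 + 36):
differentiating 2 times and applying the sign gives 2*s*(s^2 - 108)/(s^2 + 36)^3.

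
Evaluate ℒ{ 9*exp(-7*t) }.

L{9} = 9/s.
By the first shifting theorem, multiplying by e^(-7t) replaces s with s + 7.

9/(s + 7)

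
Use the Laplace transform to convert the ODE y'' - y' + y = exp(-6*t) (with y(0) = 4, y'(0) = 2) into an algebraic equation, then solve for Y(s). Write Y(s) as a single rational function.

Transform both sides with L{·}.
The derivative rules (L{y''} = s^2 Y - s·y(0) - y'(0) and L{y'} = sY - y(0), with y(0) = 4, y'(0) = 2) turn the left side into (s^2 - s + 1)Y - (4*s - 2).
The right side is L{exp(-6*t)} = 1/(s + 6).
So (s^2 - s + 1)Y = 1/(s + 6) + (4*s - 2).
Divide through and combine into a single rational function.

Y(s) = (4*s^2 + 22*s - 11)/(s^3 + 5*s^2 - 5*s + 6)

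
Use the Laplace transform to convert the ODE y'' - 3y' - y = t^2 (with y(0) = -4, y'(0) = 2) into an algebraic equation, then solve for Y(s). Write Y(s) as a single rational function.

Y(s) = (-4*s^4 + 14*s^3 + 2)/(s^5 - 3*s^4 - s^3)

Apply the Laplace transform to the equation.
The derivative rules (L{y''} = s^2 Y - s·y(0) - y'(0) and L{y'} = sY - y(0), with y(0) = -4, y'(0) = 2) turn the left side into (s^2 - 3*s - 1)Y - (-4*s + 14).
The right side is L{t^2} = 2/s^3.
So (s^2 - 3*s - 1)Y = 2/s^3 + (-4*s + 14).
Divide through and combine into a single rational function.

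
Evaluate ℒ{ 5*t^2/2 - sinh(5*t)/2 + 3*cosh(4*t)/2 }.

3*s/(2*(s^2 - 16)) - 5/(2*(s^2 - 25)) + 5/s^3

By linearity of the Laplace transform, transform each term separately.
(5/2)·[L{t^2} = 2!/s^3 = 2/s^3]; (-1/2)·[L{sinh(5t)} = 5/(s^2 - 25)]; (3/2)·[L{cosh(4t)} = s/(s^2 - 16)].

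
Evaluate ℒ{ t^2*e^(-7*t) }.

2/(s + 7)^3

L{e^(-7t)} = 1/(s + 7).
Then apply L{t^2·g(t)} = (-1)^2 d^2/ds^2[H(s)] with H(s) = 1/(s + 7):
differentiating 2 times and applying the sign gives 2/(s + 7)^3.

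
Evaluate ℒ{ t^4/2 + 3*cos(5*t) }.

The transform is linear, so treat each term independently.
(1/2)·[L{t^4} = 4!/s^5 = 24/s^5]; (3)·[L{cos(5t)} = s/(s^2 + 25)].

3*s/(s^2 + 25) + 12/s^5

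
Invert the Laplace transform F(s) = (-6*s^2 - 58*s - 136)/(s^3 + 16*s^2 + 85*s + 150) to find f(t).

f(t) = 4*t*exp(-5*t) - 2*exp(-5*t) - 4*exp(-6*t)

Factor the denominator: s^3 + 16*s^2 + 85*s + 150 = (s + 5)^2*(s + 6).
Partial fraction decomposition gives [-2/(s + 5)] + [4/(s + 5)^2] + [-4/(s + 6)].
Invert each term: -2/(s + 5) ↔ -2e^(-5t); 4/(s + 5)^2 ↔ 4t·e^(-5t); -4/(s + 6) ↔ -4e^(-6t).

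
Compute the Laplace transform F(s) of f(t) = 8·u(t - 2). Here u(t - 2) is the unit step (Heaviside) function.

F(s) = 8*exp(-2*s)/s

By the second shifting theorem, L{u(t - c)·g(t - c)} = e^(-cs)·G(s) with c = 2 and G(s) = L{g(t)}.
L{8} = 8/s.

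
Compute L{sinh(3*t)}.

L{sinh(3t)} = 3/(s^2 - 9).

3/(s^2 - 9)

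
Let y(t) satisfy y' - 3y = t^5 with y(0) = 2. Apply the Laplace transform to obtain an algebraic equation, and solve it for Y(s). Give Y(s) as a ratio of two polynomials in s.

Y(s) = (2*s^6 + 120)/(s^7 - 3*s^6)

Laplace-transform each side.
The derivative rules (L{y'} = sY - y(0) = sY - 2) turn the left side into (s - 3)Y - (2).
The right side is L{t^5} = 120/s^6.
So (s - 3)Y = 120/s^6 + (2).
Isolate Y and clear denominators.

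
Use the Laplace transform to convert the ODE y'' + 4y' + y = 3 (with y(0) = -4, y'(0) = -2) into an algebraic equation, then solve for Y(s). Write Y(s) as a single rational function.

Transform both sides with L{·}.
Using L{y''} = s^2 Y - s·y(0) - y'(0) and L{y'} = sY - y(0), with y(0) = -4, y'(0) = -2, the left side becomes (s^2 + 4*s + 1)Y - (-4*s - 18).
The right side is L{3} = 3/s.
So (s^2 + 4*s + 1)Y = 3/s + (-4*s - 18).
Divide through and combine into a single rational function.

Y(s) = (-4*s^2 - 18*s + 3)/(s^3 + 4*s^2 + s)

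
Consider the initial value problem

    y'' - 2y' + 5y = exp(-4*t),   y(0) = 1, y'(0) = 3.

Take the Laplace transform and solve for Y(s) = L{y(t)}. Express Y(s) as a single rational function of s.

Apply the Laplace transform to the equation.
The derivative rules (L{y''} = s^2 Y - s·y(0) - y'(0) and L{y'} = sY - y(0), with y(0) = 1, y'(0) = 3) turn the left side into (s^2 - 2*s + 5)Y - (s + 1).
The right side is L{exp(-4*t)} = 1/(s + 4).
So (s^2 - 2*s + 5)Y = 1/(s + 4) + (s + 1).
Divide through and combine into a single rational function.

Y(s) = (s^2 + 5*s + 5)/(s^3 + 2*s^2 - 3*s + 20)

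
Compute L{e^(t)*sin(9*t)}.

9/((s - 1)^2 + 81)

L{sin(9t)} = 9/(s^2 + 81).
By the first shifting theorem, multiplying by e^(t) replaces s with s - 1.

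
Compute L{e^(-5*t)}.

1/(s + 5)

L{e^(-5t)} = 1/(s + 5).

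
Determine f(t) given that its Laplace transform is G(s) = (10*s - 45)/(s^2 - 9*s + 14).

Factor the denominator: s^2 - 9*s + 14 = (s - 7)*(s - 2).
Partial fraction decomposition gives [5/(s - 7)] + [5/(s - 2)].
Invert each term: 5/(s - 7) ↔ 5e^(7t); 5/(s - 2) ↔ 5e^(2t).

f(t) = 5*exp(7*t) + 5*exp(2*t)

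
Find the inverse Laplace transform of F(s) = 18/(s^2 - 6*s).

6*exp(3*t)*sinh(3*t)

Rewrite the denominator: s^2 - 6*s = (s - 3)^2 - 9.
The form in (s - 3) signals a first-shifting-theorem factor e^(3t).
Since L{sinh(3t)} = 3/(s^2 - 9), the inverse is e^(3*t)*sinh(3*t), scaled by 6.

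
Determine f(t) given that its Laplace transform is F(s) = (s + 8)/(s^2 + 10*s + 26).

Complete the square in the denominator: s^2 + 10*s + 26 = (s + 5)^2 + 1^2.
Split the numerator to match: s + 8 = 1·(s + 5) + 3·1.
Invert each term: 1·(s + 5)/((s + 5)^2 + 1) ↔ e^(-5t)cos(t); 3·1/((s + 5)^2 + 1) ↔ 3e^(-5t)sin(t).

f(t) = 3*exp(-5*t)*sin(t) + exp(-5*t)*cos(t)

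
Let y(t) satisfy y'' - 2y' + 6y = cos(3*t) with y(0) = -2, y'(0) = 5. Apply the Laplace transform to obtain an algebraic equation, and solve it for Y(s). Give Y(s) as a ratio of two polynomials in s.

Transform both sides with L{·}.
Using L{y''} = s^2 Y - s·y(0) - y'(0) and L{y'} = sY - y(0), with y(0) = -2, y'(0) = 5, the left side becomes (s^2 - 2*s + 6)Y - (-2*s + 9).
The right side is L{cos(3*t)} = s/(s^2 + 9).
So (s^2 - 2*s + 6)Y = s/(s^2 + 9) + (-2*s + 9).
Solve for Y(s) and write it as one ratio of polynomials.

Y(s) = (-2*s^3 + 9*s^2 - 17*s + 81)/(s^4 - 2*s^3 + 15*s^2 - 18*s + 54)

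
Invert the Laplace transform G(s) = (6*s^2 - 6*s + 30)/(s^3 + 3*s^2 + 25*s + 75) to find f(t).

f(t) = -3*sin(5*t) + 3*cos(5*t) + 3*exp(-3*t)

Factor the denominator: s^3 + 3*s^2 + 25*s + 75 = (s + 3)*(s^2 + 25).
Partial fraction decomposition gives [3/(s + 3)] + [3*s/(s^2 + 25)] + [-15/(s^2 + 25)].
Invert each term: 3/(s + 3) ↔ 3e^(-3t); 3·s/(s^2 + 25) ↔ 3cos(5t); -3·5/(s^2 + 25) ↔ -3sin(5t).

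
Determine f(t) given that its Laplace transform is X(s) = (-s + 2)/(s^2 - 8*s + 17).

Complete the square in the denominator: s^2 - 8*s + 17 = (s - 4)^2 + 1^2.
Split the numerator to match: -s + 2 = -1·(s - 4) - 2·1.
Invert each term: -1·(s - 4)/((s - 4)^2 + 1) ↔ -e^(4t)cos(t); -2·1/((s - 4)^2 + 1) ↔ -2e^(4t)sin(t).

f(t) = -2*exp(4*t)*sin(t) - exp(4*t)*cos(t)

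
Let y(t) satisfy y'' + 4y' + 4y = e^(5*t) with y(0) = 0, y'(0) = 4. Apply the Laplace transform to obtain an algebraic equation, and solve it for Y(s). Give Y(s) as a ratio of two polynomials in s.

Y(s) = (4*s - 19)/(s^3 - s^2 - 16*s - 20)

Apply the Laplace transform to the equation.
With L{y''} = s^2 Y - s·y(0) - y'(0) and L{y'} = sY - y(0), with y(0) = 0, y'(0) = 4: the LHS transforms to (s^2 + 4*s + 4)Y - (4).
The right side is L{e^(5*t)} = 1/(s - 5).
So (s^2 + 4*s + 4)Y = 1/(s - 5) + (4).
Divide through and combine into a single rational function.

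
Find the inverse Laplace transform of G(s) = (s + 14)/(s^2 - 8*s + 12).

Factor the denominator: s^2 - 8*s + 12 = (s - 6)*(s - 2).
Partial fraction decomposition gives [5/(s - 6)] + [-4/(s - 2)].
Invert each term: 5/(s - 6) ↔ 5e^(6t); -4/(s - 2) ↔ -4e^(2t).

5*exp(6*t) - 4*exp(2*t)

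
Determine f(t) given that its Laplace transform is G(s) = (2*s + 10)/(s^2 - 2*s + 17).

Complete the square in the denominator: s^2 - 2*s + 17 = (s - 1)^2 + 4^2.
Split the numerator to match: 2*s + 10 = 2·(s - 1) + 3·4.
Invert each term: 2·(s - 1)/((s - 1)^2 + 16) ↔ 2e^(t)cos(4t); 3·4/((s - 1)^2 + 16) ↔ 3e^(t)sin(4t).

f(t) = 3*exp(t)*sin(4*t) + 2*exp(t)*cos(4*t)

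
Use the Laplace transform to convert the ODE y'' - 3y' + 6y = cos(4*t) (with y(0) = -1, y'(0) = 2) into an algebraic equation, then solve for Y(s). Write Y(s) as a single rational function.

Take the Laplace transform of both sides.
Using L{y''} = s^2 Y - s·y(0) - y'(0) and L{y'} = sY - y(0), with y(0) = -1, y'(0) = 2, the left side becomes (s^2 - 3*s + 6)Y - (-s + 5).
The right side is L{cos(4*t)} = s/(s^2 + 16).
So (s^2 - 3*s + 6)Y = s/(s^2 + 16) + (-s + 5).
Divide through and combine into a single rational function.

Y(s) = (-s^3 + 5*s^2 - 15*s + 80)/(s^4 - 3*s^3 + 22*s^2 - 48*s + 96)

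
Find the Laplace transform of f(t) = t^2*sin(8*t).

16*(3*s^2 - 64)/(s^2 + 64)^3

L{sin(8t)} = 8/(s^2 + 64).
Then apply L{t^2·g(t)} = (-1)^2 d^2/ds^2[G(s)] with G(s) = 8/(s^2 + 64):
differentiating 2 times and applying the sign gives 16*(3*s^2 - 64)/(s^2 + 64)^3.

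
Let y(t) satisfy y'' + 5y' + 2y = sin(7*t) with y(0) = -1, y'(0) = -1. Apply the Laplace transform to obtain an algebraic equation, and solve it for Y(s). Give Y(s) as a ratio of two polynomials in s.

Apply the Laplace transform to the equation.
Using L{y''} = s^2 Y - s·y(0) - y'(0) and L{y'} = sY - y(0), with y(0) = -1, y'(0) = -1, the left side becomes (s^2 + 5*s + 2)Y - (-s - 6).
The right side is L{sin(7*t)} = 7/(s^2 + 49).
So (s^2 + 5*s + 2)Y = 7/(s^2 + 49) + (-s - 6).
Solve for Y(s) and write it as one ratio of polynomials.

Y(s) = (-s^3 - 6*s^2 - 49*s - 287)/(s^4 + 5*s^3 + 51*s^2 + 245*s + 98)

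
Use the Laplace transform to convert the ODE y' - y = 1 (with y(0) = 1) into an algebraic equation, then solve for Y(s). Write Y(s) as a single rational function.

Y(s) = (s + 1)/(s^2 - s)

Take the Laplace transform of both sides.
Using L{y'} = sY - y(0) = sY - 1, the left side becomes (s - 1)Y - (1).
The right side is L{1} = 1/s.
So (s - 1)Y = 1/s + (1).
Solve for Y(s) and write it as one ratio of polynomials.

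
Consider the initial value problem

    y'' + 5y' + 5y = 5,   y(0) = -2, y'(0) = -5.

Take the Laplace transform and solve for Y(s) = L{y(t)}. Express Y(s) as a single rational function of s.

Transform both sides with L{·}.
Using L{y''} = s^2 Y - s·y(0) - y'(0) and L{y'} = sY - y(0), with y(0) = -2, y'(0) = -5, the left side becomes (s^2 + 5*s + 5)Y - (-2*s - 15).
The right side is L{5} = 5/s.
So (s^2 + 5*s + 5)Y = 5/s + (-2*s - 15).
Solve for Y(s) and write it as one ratio of polynomials.

Y(s) = (-2*s^2 - 15*s + 5)/(s^3 + 5*s^2 + 5*s)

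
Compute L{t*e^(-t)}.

L{e^(-t)} = 1/(s + 1).
Then apply L{t·g(t)} = -d/ds[G(s)] with G(s) = 1/(s + 1):
differentiating 1 time and applying the sign gives (s + 1)^(-2).

(s + 1)^(-2)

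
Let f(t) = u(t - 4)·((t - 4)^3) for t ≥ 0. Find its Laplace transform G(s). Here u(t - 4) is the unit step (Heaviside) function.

G(s) = 6*exp(-4*s)/s^4

By the second shifting theorem, L{u(t - c)·g(t - c)} = e^(-cs)·H(s) with c = 4 and H(s) = L{g(t)}.
L{t^3} = 3!/s^4 = 6/s^4.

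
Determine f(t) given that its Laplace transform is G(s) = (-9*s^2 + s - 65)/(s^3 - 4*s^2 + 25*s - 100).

Factor the denominator: s^3 - 4*s^2 + 25*s - 100 = (s - 4)*(s^2 + 25).
Partial fraction decomposition gives [-5/(s - 4)] + [-4*s/(s^2 + 25)] + [-15/(s^2 + 25)].
Invert each term: -5/(s - 4) ↔ -5e^(4t); -4·s/(s^2 + 25) ↔ -4cos(5t); -3·5/(s^2 + 25) ↔ -3sin(5t).

f(t) = -5*exp(4*t) - 3*sin(5*t) - 4*cos(5*t)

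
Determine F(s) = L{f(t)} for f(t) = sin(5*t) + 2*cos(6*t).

F(s) = 2*s/(s^2 + 36) + 5/(s^2 + 25)

By linearity of the Laplace transform, transform each term separately.
L{sin(5t)} = 5/(s^2 + 25); (2)·[L{cos(6t)} = s/(s^2 + 36)].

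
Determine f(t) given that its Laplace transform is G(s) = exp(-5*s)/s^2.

f(t) = Heaviside(t - 5)*(t - 5)

The factor e^(-5s) signals a time shift by c = 5 (second shifting theorem).
L{t} = 1!/s^2 = 1/s^2, so L^-1{s^(-2)} = t.
Hence the inverse is u(t - 5) times that function evaluated at t - 5.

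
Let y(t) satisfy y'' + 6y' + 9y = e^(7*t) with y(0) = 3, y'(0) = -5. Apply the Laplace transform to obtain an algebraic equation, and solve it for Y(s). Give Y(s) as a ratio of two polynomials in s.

Y(s) = (3*s^2 - 8*s - 90)/(s^3 - s^2 - 33*s - 63)

Laplace-transform each side.
With L{y''} = s^2 Y - s·y(0) - y'(0) and L{y'} = sY - y(0), with y(0) = 3, y'(0) = -5: the LHS transforms to (s^2 + 6*s + 9)Y - (3*s + 13).
The right side is L{e^(7*t)} = 1/(s - 7).
So (s^2 + 6*s + 9)Y = 1/(s - 7) + (3*s + 13).
Isolate Y and clear denominators.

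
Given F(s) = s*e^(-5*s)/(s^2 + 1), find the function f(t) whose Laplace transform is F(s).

f(t) = Heaviside(t - 5)*(cos(t - 5))

The factor e^(-5s) signals a time shift by c = 5 (second shifting theorem).
L{cos(t)} = s/(s^2 + 1), so L^-1{s/(s^2 + 1)} = cos(t).
Hence the inverse is u(t - 5) times that function evaluated at t - 5.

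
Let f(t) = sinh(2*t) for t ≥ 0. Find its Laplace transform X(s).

X(s) = 2/(s^2 - 4)

L{sinh(2t)} = 2/(s^2 - 4).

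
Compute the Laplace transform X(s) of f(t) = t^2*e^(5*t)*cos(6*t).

X(s) = 2*(s - 5)*(s^2 - 10*s - 83)/(s^2 - 10*s + 61)^3

L{cos(6t)} = s/(s^2 + 36).
Multiplying by e^(5t) shifts s → s - 5, so L{e^(5*t)*cos(6*t)} = (s - 5)/((s - 5)^2 + 36).
Then apply L{t^2·g(t)} = (-1)^2 d^2/ds^2[G(s)] with G(s) = (s - 5)/((s - 5)^2 + 36):
differentiating 2 times and applying the sign gives 2*(s - 5)*(s^2 - 10*s - 83)/(s^2 - 10*s + 61)^3.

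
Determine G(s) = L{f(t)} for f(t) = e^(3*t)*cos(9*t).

G(s) = (s - 3)/((s - 3)^2 + 81)

L{cos(9t)} = s/(s^2 + 81).
By the first shifting theorem, multiplying by e^(3t) replaces s with s - 3.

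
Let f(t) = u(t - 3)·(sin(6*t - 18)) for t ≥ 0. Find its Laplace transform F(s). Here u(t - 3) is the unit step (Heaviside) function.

By the second shifting theorem, L{u(t - c)·g(t - c)} = e^(-cs)·G(s) with c = 3 and G(s) = L{g(t)}.
L{sin(6t)} = 6/(s^2 + 36).

F(s) = 6*exp(-3*s)/(s^2 + 36)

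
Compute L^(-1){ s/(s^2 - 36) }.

Since L{cosh(6t)} = s/(s^2 - 36), the inverse is cosh(6*t).

cosh(6*t)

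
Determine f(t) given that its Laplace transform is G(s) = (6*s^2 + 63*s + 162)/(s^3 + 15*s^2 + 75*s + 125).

f(t) = -3*t^2*exp(-5*t)/2 + 3*t*exp(-5*t) + 6*exp(-5*t)

Factor the denominator: s^3 + 15*s^2 + 75*s + 125 = (s + 5)^3.
Partial fraction decomposition gives [6/(s + 5)] + [3/(s + 5)^2] + [-3/(s + 5)^3].
Invert each term: 6/(s + 5) ↔ 6e^(-5t); 3/(s + 5)^2 ↔ 3t·e^(-5t); -3/(s + 5)^3 ↔ (-3/2)t^2·e^(-5t).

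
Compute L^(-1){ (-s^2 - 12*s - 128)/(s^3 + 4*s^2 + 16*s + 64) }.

-5*sin(4*t) + 2*cos(4*t) - 3*exp(-4*t)

Factor the denominator: s^3 + 4*s^2 + 16*s + 64 = (s + 4)*(s^2 + 16).
Partial fraction decomposition gives [-3/(s + 4)] + [2*s/(s^2 + 16)] + [-20/(s^2 + 16)].
Invert each term: -3/(s + 4) ↔ -3e^(-4t); 2·s/(s^2 + 16) ↔ 2cos(4t); -5·4/(s^2 + 16) ↔ -5sin(4t).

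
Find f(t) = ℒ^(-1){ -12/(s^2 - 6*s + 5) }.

f(t) = -6*exp(3*t)*sinh(2*t)

Rewrite the denominator: s^2 - 6*s + 5 = (s - 3)^2 - 4.
The form in (s - 3) signals a first-shifting-theorem factor e^(3t).
Since L{sinh(2t)} = 2/(s^2 - 4), the inverse is e^(3*t)*sinh(2*t), scaled by -6.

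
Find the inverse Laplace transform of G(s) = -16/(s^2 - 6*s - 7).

-4*exp(3*t)*sinh(4*t)

Rewrite the denominator: s^2 - 6*s - 7 = (s - 3)^2 - 16.
The form in (s - 3) signals a first-shifting-theorem factor e^(3t).
Since L{sinh(4t)} = 4/(s^2 - 16), the inverse is exp(3*t)*sinh(4*t), scaled by -4.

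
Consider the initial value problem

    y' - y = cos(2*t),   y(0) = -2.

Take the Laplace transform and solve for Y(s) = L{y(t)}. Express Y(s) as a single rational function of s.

Transform both sides with L{·}.
With L{y'} = sY - y(0) = sY - (-2): the LHS transforms to (s - 1)Y - (-2).
The right side is L{cos(2*t)} = s/(s^2 + 4).
So (s - 1)Y = s/(s^2 + 4) + (-2).
Isolate Y and clear denominators.

Y(s) = (-2*s^2 + s - 8)/(s^3 - s^2 + 4*s - 4)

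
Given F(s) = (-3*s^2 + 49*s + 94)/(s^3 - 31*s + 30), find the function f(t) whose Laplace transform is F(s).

Factor the denominator: s^3 - 31*s + 30 = (s - 5)*(s - 1)*(s + 6).
Partial fraction decomposition gives [-5/(s - 1)] + [-4/(s + 6)] + [6/(s - 5)].
Invert each term: -5/(s - 1) ↔ -5e^(t); -4/(s + 6) ↔ -4e^(-6t); 6/(s - 5) ↔ 6e^(5t).

f(t) = 6*exp(5*t) - 5*exp(t) - 4*exp(-6*t)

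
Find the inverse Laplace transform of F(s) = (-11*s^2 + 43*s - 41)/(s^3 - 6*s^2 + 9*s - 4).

Factor the denominator: s^3 - 6*s^2 + 9*s - 4 = (s - 4)*(s - 1)^2.
Partial fraction decomposition gives [-6/(s - 1)] + [3/(s - 1)^2] + [-5/(s - 4)].
Invert each term: -6/(s - 1) ↔ -6e^(t); 3/(s - 1)^2 ↔ 3t·e^(t); -5/(s - 4) ↔ -5e^(4t).

3*t*exp(t) - 5*exp(4*t) - 6*exp(t)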